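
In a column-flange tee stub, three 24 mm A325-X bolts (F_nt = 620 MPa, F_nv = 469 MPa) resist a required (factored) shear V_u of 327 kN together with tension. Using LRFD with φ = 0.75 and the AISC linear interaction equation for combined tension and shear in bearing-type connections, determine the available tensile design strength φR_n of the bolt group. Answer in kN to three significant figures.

388 kN

A_b = π·24²/4 = 452.4 mm²; f_rv = 327 × 1000 / (3 × 452.4) = 240.9 MPa.
F'_nt = 1.3 F_nt − (F_nt / φF_nv) f_rv = 1.3·620 − (620/(0.75·469))·240.9 = 381.3 MPa, capped at F_nt → F'_nt = 381.3 MPa.
R_n = F'_nt · A_b · n = 381.3 × 452.4 × 3 / 1000 = 517.5 kN.
Design strength φR_n = 0.75 × 517.5 = 388 kN.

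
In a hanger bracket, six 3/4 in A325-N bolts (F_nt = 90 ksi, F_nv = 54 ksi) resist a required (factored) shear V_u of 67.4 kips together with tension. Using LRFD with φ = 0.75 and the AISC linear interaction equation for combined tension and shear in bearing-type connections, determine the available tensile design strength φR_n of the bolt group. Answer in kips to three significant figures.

120 kips

A_b = π·0.75²/4 = 0.4418 in²; f_rv = 67.4 / (6 × 0.4418) = 25.43 ksi.
F'_nt = 1.3 F_nt − (F_nt / φF_nv) f_rv = 1.3·90 − (90/(0.75·54))·25.43 = 60.5 ksi, capped at F_nt → F'_nt = 60.5 ksi.
R_n = F'_nt · A_b · n = 60.5 × 0.4418 × 6 = 160.4 kips.
Design strength φR_n = 0.75 × 160.4 = 120 kips.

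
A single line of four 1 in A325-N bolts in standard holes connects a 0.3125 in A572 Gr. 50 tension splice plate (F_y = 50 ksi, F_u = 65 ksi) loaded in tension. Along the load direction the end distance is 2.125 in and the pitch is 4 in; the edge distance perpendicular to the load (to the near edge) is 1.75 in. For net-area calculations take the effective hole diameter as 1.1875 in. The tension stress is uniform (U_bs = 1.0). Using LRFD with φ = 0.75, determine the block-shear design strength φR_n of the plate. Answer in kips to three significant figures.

109 kips

Shear plane L_v = 2.125 + 3·4 = 14.12 in; A_gv = 14.12 × 0.3125 = 4.414 in².
A_nv = (14.12 − 3.5·1.1875) × 0.3125 = 3.115 in².
A_nt = (1.75 − 0.5·1.1875) × 0.3125 = 0.3613 in².
0.6 F_u A_nv = 121.5 kips; 0.6 F_y A_gv = 132.4 kips → shear rupture governs the shear term.
R_n = 121.5 + 1.0 × 65 × 0.3613 = 145 kips.
Design strength φR_n = 0.75 × 145 = 109 kips.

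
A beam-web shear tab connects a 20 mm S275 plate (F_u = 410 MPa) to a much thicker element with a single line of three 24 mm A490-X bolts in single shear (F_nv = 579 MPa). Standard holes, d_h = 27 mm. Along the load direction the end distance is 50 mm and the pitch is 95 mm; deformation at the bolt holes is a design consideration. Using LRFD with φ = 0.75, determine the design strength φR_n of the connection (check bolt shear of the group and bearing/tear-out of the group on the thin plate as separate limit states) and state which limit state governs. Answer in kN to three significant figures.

589 kN (bolt shear governs)

Bolt shear: A_b = π·24²/4 = 452.4 mm²; R_n = 579 × 452.4 × 3 × 1 / 1000 = 785.8 kN → 0.75 × 785.8 = 589 kN.
Bearing (1.2 l_c t F_u ≤ 2.4 d t F_u): upper limit = 2.4·24·20·410 / 1000 = 472.3 kN.
  Edge l_c = 50 − 27/2 = 36.5 → r_n = 359.2 kN; interior l_c = 95 − 27 = 68 → r_n = 472.3 kN.
  R_n,bearing = 1·359.2 + 2·472.3 = 1304 kN → 0.75 × 1304 = 978 kN.
Bolt shear governs: 589 kN.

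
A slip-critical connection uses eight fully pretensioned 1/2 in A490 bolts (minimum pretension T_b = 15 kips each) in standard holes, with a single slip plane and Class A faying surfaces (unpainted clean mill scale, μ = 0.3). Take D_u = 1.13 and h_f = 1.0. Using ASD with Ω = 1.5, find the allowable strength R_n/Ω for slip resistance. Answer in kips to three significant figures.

R_n = μ · D_u · h_f · T_b · n_s · n_b = 0.3 × 1.13 × 1.0 × 15 × 1 × 8 = 40.68 kips.
Allowable strength R_n/Ω = 40.68 / 1.5 = 27.1 kips.

27.1 kips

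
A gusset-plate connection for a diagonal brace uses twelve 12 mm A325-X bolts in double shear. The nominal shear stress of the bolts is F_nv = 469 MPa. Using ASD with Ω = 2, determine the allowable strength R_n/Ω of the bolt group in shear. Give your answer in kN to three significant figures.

637 kN

A_b = π × 12² / 4 = 113.1 mm².
R_n = F_nv · A_b · n · n_s = 469 × 113.1 × 12 × 2 / 1000 = 1273 kN.
Allowable strength R_n/Ω = 1273 / 2 = 637 kN.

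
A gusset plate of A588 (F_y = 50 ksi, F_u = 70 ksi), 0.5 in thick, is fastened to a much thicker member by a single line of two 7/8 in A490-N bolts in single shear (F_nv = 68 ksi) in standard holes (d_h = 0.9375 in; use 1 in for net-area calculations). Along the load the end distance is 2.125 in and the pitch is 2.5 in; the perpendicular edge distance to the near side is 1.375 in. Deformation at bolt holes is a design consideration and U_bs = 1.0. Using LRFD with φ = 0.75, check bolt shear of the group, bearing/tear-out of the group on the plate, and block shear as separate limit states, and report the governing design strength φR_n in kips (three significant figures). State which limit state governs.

61.3 kips (bolt shear governs)

Bolt shear: A_b = π·0.875²/4 = 0.6013 in²; R_n = 68 × 0.6013 × 2 × 1 = 81.78 kips → 0.75 × 81.78 = 61.3 kips.
Bearing: edge l_c = 1.656, r_n = 69.56 kips; interior l_c = 1.562, r_n = 65.62 kips; R_n = 69.56 + 1·65.62 = 135.2 kips → 101 kips.
Block shear: A_gv = 2.312, A_nv = 1.562, A_nt = 0.4375 in²; R_n = min(0.6F_uA_nv, 0.6F_yA_gv) + U_bs·F_u·A_nt = 96.25 kips → 72.2 kips.
Bolt shear governs: 61.3 kips.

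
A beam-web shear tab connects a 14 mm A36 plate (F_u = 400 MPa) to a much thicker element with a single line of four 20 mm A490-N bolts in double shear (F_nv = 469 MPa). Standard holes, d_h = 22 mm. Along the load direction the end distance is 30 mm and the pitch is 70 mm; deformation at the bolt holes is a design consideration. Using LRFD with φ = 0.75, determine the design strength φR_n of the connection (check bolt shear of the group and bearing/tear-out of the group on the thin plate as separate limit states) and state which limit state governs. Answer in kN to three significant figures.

701 kN (bearing governs)

Bolt shear: A_b = π·20²/4 = 314.2 mm²; R_n = 469 × 314.2 × 4 × 2 / 1000 = 1179 kN → 0.75 × 1179 = 884 kN.
Bearing (1.2 l_c t F_u ≤ 2.4 d t F_u): upper limit = 2.4·20·14·400 / 1000 = 268.8 kN.
  Edge l_c = 30 − 22/2 = 19 → r_n = 127.7 kN; interior l_c = 70 − 22 = 48 → r_n = 268.8 kN.
  R_n,bearing = 1·127.7 + 3·268.8 = 934.1 kN → 0.75 × 934.1 = 701 kN.
Bearing governs: 701 kN.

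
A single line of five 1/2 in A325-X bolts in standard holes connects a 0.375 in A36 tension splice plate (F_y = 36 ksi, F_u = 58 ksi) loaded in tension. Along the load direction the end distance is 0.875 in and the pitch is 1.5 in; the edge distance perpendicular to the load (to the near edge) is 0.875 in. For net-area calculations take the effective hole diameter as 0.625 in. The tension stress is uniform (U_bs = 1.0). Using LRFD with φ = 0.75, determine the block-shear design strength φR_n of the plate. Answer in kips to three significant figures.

48.9 kips

Shear plane L_v = 0.875 + 4·1.5 = 6.875 in; A_gv = 6.875 × 0.375 = 2.578 in².
A_nv = (6.875 − 4.5·0.625) × 0.375 = 1.523 in².
A_nt = (0.875 − 0.5·0.625) × 0.375 = 0.2109 in².
0.6 F_u A_nv = 53.02 kips; 0.6 F_y A_gv = 55.69 kips → shear rupture governs the shear term.
R_n = 53.02 + 1.0 × 58 × 0.2109 = 65.25 kips.
Design strength φR_n = 0.75 × 65.25 = 48.9 kips.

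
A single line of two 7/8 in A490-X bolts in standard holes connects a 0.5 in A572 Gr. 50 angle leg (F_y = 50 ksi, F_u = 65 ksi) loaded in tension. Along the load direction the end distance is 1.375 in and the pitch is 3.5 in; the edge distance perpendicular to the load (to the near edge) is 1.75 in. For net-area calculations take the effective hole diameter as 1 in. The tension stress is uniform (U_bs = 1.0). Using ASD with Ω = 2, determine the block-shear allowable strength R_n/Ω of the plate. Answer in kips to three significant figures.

53.2 kips

Shear plane L_v = 1.375 + 1·3.5 = 4.875 in; A_gv = 4.875 × 0.5 = 2.438 in².
A_nv = (4.875 − 1.5·1) × 0.5 = 1.688 in².
A_nt = (1.75 − 0.5·1) × 0.5 = 0.625 in².
0.6 F_u A_nv = 65.81 kips; 0.6 F_y A_gv = 73.12 kips → shear rupture governs the shear term.
R_n = 65.81 + 1.0 × 65 × 0.625 = 106.4 kips.
Allowable strength R_n/Ω = 106.4 / 2 = 53.2 kips.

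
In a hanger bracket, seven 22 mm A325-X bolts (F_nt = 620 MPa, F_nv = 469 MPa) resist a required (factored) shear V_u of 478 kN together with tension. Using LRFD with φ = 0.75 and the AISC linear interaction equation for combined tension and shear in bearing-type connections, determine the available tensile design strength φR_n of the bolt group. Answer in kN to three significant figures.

977 kN

A_b = π·22²/4 = 380.1 mm²; f_rv = 478 × 1000 / (7 × 380.1) = 179.6 MPa.
F'_nt = 1.3 F_nt − (F_nt / φF_nv) f_rv = 1.3·620 − (620/(0.75·469))·179.6 = 489.4 MPa, capped at F_nt → F'_nt = 489.4 MPa.
R_n = F'_nt · A_b · n = 489.4 × 380.1 × 7 / 1000 = 1302 kN.
Design strength φR_n = 0.75 × 1302 = 977 kN.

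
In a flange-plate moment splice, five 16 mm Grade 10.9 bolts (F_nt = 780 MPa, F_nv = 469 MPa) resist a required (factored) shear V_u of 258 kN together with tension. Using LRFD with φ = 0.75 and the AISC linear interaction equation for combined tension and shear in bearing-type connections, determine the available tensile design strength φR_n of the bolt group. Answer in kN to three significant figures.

A_b = π·16²/4 = 201.1 mm²; f_rv = 258 × 1000 / (5 × 201.1) = 256.6 MPa.
F'_nt = 1.3 F_nt − (F_nt / φF_nv) f_rv = 1.3·780 − (780/(0.75·469))·256.6 = 444.9 MPa, capped at F_nt → F'_nt = 444.9 MPa.
R_n = F'_nt · A_b · n = 444.9 × 201.1 × 5 / 1000 = 447.3 kN.
Design strength φR_n = 0.75 × 447.3 = 335 kN.

335 kN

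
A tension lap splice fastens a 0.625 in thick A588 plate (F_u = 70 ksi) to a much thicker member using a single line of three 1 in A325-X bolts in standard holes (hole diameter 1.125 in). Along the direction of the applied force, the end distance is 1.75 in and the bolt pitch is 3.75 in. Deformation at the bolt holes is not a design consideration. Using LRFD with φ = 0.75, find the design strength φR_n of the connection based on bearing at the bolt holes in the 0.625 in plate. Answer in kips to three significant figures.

255 kips

Per bolt r_n = 1.5 l_c t F_u ≤ 3.0 d t F_u; upper limit = 3.0 × 1 × 0.625 × 70 = 131.2 kips.
Edge bolt: l_c = 1.75 − 1.125/2 = 1.188 in → 1.5 × 1.188 × 0.625 × 70 = 77.93 → r_n = 77.93 kips.
Interior bolts: l_c = 3.75 − 1.125 = 2.625 in → 1.5 × 2.625 × 0.625 × 70 = 172.3 → r_n = 131.2 kips.
R_n = 1 × 77.93 + 2 × 131.2 = 340.4 kips.
Design strength φR_n = 0.75 × 340.4 = 255 kips.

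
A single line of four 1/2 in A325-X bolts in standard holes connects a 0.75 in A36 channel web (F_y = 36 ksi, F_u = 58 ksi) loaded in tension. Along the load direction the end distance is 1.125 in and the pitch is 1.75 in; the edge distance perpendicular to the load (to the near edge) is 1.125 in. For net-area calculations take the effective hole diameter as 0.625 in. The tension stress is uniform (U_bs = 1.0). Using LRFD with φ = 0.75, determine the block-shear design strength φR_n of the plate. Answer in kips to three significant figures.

Shear plane L_v = 1.125 + 3·1.75 = 6.375 in; A_gv = 6.375 × 0.75 = 4.781 in².
A_nv = (6.375 − 3.5·0.625) × 0.75 = 3.141 in².
A_nt = (1.125 − 0.5·0.625) × 0.75 = 0.6094 in².
0.6 F_u A_nv = 109.3 kips; 0.6 F_y A_gv = 103.3 kips → shear yielding governs the shear term.
R_n = 103.3 + 1.0 × 58 × 0.6094 = 138.6 kips.
Design strength φR_n = 0.75 × 138.6 = 104 kips.

104 kips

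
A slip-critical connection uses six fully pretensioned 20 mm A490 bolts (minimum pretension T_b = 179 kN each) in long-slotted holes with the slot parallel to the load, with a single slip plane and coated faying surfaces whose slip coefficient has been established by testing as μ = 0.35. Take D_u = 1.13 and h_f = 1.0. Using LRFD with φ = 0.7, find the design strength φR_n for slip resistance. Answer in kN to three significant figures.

R_n = μ · D_u · h_f · T_b · n_s · n_b = 0.35 × 1.13 × 1.0 × 179 × 1 × 6 = 424.8 kN.
Design strength φR_n = 0.7 × 424.8 = 297 kN.

297 kN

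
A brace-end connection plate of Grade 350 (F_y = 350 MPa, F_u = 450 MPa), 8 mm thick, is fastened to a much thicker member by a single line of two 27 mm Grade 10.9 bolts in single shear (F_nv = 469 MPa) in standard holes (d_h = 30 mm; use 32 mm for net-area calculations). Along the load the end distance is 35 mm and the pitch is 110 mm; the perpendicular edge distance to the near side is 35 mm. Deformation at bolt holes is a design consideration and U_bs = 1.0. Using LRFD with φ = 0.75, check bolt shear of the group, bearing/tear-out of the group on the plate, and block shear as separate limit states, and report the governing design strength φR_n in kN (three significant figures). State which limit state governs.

208 kN (block shear governs)

Bolt shear: A_b = π·27²/4 = 572.6 mm²; R_n = 469 × 572.6 × 2 × 1 / 1000 = 537.1 kN → 0.75 × 537.1 = 403 kN.
Bearing: edge l_c = 20, r_n = 86.4 kN; interior l_c = 80, r_n = 233.3 kN; R_n = 86.4 + 1·233.3 = 319.7 kN → 240 kN.
Block shear: A_gv = 1160, A_nv = 776, A_nt = 152 mm²; R_n = min(0.6F_uA_nv, 0.6F_yA_gv) + U_bs·F_u·A_nt = 277.9 kN → 208 kN.
Block shear governs: 208 kN.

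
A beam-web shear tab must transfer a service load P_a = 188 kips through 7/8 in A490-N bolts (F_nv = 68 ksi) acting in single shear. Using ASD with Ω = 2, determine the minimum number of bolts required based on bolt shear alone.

A_b = π·0.875²/4 = 0.6013 in².
Per-bolt allowable strength R_n/Ω = 68 × 0.6013 × 1 / 2 = 20.44 kips.
n ≥ 188 / 20.44 = 9.195 → use 10 bolts.

10 bolts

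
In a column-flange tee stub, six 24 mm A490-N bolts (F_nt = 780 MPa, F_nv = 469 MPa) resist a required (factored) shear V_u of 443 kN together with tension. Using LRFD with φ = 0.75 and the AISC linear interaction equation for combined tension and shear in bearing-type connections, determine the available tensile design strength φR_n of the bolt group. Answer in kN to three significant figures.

1330 kN

A_b = π·24²/4 = 452.4 mm²; f_rv = 443 × 1000 / (6 × 452.4) = 163.2 MPa.
F'_nt = 1.3 F_nt − (F_nt / φF_nv) f_rv = 1.3·780 − (780/(0.75·469))·163.2 = 652.1 MPa, capped at F_nt → F'_nt = 652.1 MPa.
R_n = F'_nt · A_b · n = 652.1 × 452.4 × 6 / 1000 = 1770 kN.
Design strength φR_n = 0.75 × 1770 = 1330 kN.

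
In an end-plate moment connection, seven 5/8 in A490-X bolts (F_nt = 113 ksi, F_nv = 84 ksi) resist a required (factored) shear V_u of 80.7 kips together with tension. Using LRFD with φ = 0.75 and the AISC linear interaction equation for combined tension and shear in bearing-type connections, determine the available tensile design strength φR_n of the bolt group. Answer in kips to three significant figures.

128 kips

A_b = π·0.625²/4 = 0.3068 in²; f_rv = 80.7 / (7 × 0.3068) = 37.58 ksi.
F'_nt = 1.3 F_nt − (F_nt / φF_nv) f_rv = 1.3·113 − (113/(0.75·84))·37.58 = 79.5 ksi, capped at F_nt → F'_nt = 79.5 ksi.
R_n = F'_nt · A_b · n = 79.5 × 0.3068 × 7 = 170.7 kips.
Design strength φR_n = 0.75 × 170.7 = 128 kips.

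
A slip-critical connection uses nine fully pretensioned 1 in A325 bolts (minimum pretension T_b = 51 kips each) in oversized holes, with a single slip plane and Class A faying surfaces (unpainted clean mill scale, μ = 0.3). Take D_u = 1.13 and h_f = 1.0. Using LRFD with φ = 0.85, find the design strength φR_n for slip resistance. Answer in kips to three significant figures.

R_n = μ · D_u · h_f · T_b · n_s · n_b = 0.3 × 1.13 × 1.0 × 51 × 1 × 9 = 155.6 kips.
Design strength φR_n = 0.85 × 155.6 = 132 kips.

132 kips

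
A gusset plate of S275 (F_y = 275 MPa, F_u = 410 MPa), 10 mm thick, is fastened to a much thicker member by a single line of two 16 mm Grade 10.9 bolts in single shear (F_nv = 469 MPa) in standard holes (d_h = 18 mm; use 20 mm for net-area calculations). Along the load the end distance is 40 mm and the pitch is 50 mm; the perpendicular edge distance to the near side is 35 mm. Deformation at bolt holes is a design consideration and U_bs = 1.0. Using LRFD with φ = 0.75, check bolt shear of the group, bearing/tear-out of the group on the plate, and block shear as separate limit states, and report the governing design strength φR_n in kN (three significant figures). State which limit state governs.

141 kN (bolt shear governs)

Bolt shear: A_b = π·16²/4 = 201.1 mm²; R_n = 469 × 201.1 × 2 × 1 / 1000 = 188.6 kN → 0.75 × 188.6 = 141 kN.
Bearing: edge l_c = 31, r_n = 152.5 kN; interior l_c = 32, r_n = 157.4 kN; R_n = 152.5 + 1·157.4 = 310 kN → 232 kN.
Block shear: A_gv = 900, A_nv = 600, A_nt = 250 mm²; R_n = min(0.6F_uA_nv, 0.6F_yA_gv) + U_bs·F_u·A_nt = 250.1 kN → 188 kN.
Bolt shear governs: 141 kN.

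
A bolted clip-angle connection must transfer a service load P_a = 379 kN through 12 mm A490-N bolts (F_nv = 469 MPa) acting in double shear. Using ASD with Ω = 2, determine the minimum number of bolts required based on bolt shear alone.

A_b = π·12²/4 = 113.1 mm².
Per-bolt allowable strength R_n/Ω = 469 × 113.1 × 2 / 1000 / 2 = 53.04 kN.
n ≥ 379 / 53.04 = 7.145 → use 8 bolts.

8 bolts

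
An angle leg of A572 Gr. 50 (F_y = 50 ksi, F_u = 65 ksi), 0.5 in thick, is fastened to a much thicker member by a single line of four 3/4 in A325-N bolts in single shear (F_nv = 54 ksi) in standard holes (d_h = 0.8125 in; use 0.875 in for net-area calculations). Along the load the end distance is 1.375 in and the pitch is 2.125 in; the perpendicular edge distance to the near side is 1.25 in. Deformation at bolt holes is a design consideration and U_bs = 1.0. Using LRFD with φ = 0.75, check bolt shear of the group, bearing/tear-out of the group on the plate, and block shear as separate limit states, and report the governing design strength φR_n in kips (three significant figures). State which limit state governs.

71.6 kips (bolt shear governs)

Bolt shear: A_b = π·0.75²/4 = 0.4418 in²; R_n = 54 × 0.4418 × 4 × 1 = 95.43 kips → 0.75 × 95.43 = 71.6 kips.
Bearing: edge l_c = 0.9688, r_n = 37.78 kips; interior l_c = 1.312, r_n = 51.19 kips; R_n = 37.78 + 3·51.19 = 191.3 kips → 144 kips.
Block shear: A_gv = 3.875, A_nv = 2.344, A_nt = 0.4062 in²; R_n = min(0.6F_uA_nv, 0.6F_yA_gv) + U_bs·F_u·A_nt = 117.8 kips → 88.4 kips.
Bolt shear governs: 71.6 kips.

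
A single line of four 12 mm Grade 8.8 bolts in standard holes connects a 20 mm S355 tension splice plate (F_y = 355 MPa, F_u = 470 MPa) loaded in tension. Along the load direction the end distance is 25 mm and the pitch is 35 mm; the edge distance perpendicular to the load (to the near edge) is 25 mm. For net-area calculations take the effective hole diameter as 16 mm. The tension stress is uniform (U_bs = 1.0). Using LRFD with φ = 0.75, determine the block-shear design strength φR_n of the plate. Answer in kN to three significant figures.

433 kN

Shear plane L_v = 25 + 3·35 = 130 mm; A_gv = 130 × 20 = 2600 mm².
A_nv = (130 − 3.5·16) × 20 = 1480 mm².
A_nt = (25 − 0.5·16) × 20 = 340 mm².
0.6 F_u A_nv = 417.4 kN; 0.6 F_y A_gv = 553.8 kN → shear rupture governs the shear term.
R_n = 417.4 + 1.0 × 470 × 340 / 1000 = 577.2 kN.
Design strength φR_n = 0.75 × 577.2 = 433 kN.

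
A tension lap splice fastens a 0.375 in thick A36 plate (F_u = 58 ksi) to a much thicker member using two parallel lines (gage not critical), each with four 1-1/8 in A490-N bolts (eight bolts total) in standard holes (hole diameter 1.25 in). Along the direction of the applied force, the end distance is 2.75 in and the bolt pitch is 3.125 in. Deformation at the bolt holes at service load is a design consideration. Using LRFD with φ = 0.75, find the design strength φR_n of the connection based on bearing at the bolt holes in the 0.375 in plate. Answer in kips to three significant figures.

Per bolt r_n = 1.2 l_c t F_u ≤ 2.4 d t F_u; upper limit = 2.4 × 1.125 × 0.375 × 58 = 58.72 kips.
Edge bolt: l_c = 2.75 − 1.25/2 = 2.125 in → 1.2 × 2.125 × 0.375 × 58 = 55.46 → r_n = 55.46 kips.
Interior bolts: l_c = 3.125 − 1.25 = 1.875 in → 1.2 × 1.875 × 0.375 × 58 = 48.94 → r_n = 48.94 kips.
R_n = 2 × 55.46 + 6 × 48.94 = 404.6 kips.
Design strength φR_n = 0.75 × 404.6 = 303 kips.

303 kips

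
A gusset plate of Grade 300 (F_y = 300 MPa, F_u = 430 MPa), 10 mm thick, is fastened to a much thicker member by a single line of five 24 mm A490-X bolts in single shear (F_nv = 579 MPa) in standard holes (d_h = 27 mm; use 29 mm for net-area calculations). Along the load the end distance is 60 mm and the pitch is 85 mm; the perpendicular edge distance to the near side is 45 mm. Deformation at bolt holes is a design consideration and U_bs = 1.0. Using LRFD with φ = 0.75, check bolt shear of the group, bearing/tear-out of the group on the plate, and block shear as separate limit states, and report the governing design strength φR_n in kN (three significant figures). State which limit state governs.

620 kN (block shear governs)

Bolt shear: A_b = π·24²/4 = 452.4 mm²; R_n = 579 × 452.4 × 5 × 1 / 1000 = 1310 kN → 0.75 × 1310 = 982 kN.
Bearing: edge l_c = 46.5, r_n = 239.9 kN; interior l_c = 58, r_n = 247.7 kN; R_n = 239.9 + 4·247.7 = 1231 kN → 923 kN.
Block shear: A_gv = 4000, A_nv = 2695, A_nt = 305 mm²; R_n = min(0.6F_uA_nv, 0.6F_yA_gv) + U_bs·F_u·A_nt = 826.5 kN → 620 kN.
Block shear governs: 620 kN.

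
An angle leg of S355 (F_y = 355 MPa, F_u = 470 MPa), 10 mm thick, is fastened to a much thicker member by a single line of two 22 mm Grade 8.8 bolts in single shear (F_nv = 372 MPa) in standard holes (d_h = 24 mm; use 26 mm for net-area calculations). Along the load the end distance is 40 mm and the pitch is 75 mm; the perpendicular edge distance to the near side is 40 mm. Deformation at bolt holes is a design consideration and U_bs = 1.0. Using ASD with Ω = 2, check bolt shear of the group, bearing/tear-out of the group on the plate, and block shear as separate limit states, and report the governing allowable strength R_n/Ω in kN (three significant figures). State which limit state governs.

Bolt shear: A_b = π·22²/4 = 380.1 mm²; R_n = 372 × 380.1 × 2 × 1 / 1000 = 282.8 kN → 282.8 / 2 = 141 kN.
Bearing: edge l_c = 28, r_n = 157.9 kN; interior l_c = 51, r_n = 248.2 kN; R_n = 157.9 + 1·248.2 = 406.1 kN → 203 kN.
Block shear: A_gv = 1150, A_nv = 760, A_nt = 270 mm²; R_n = min(0.6F_uA_nv, 0.6F_yA_gv) + U_bs·F_u·A_nt = 341.2 kN → 171 kN.
Bolt shear governs: 141 kN.

141 kN (bolt shear governs)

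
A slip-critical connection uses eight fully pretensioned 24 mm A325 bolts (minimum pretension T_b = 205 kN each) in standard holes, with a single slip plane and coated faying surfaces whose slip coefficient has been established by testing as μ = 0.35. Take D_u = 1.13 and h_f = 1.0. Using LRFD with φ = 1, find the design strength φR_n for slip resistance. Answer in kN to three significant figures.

R_n = μ · D_u · h_f · T_b · n_s · n_b = 0.35 × 1.13 × 1.0 × 205 × 1 × 8 = 648.6 kN.
Design strength φR_n = 1 × 648.6 = 649 kN.

649 kN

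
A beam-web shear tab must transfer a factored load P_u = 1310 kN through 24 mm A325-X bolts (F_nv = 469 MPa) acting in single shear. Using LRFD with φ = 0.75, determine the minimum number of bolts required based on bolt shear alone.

A_b = π·24²/4 = 452.4 mm².
Per-bolt design strength φR_n = 0.75 × 469 × 452.4 × 1 / 1000 = 159.1 kN.
n ≥ 1310 / 159.1 = 8.232 → use 9 bolts.

9 bolts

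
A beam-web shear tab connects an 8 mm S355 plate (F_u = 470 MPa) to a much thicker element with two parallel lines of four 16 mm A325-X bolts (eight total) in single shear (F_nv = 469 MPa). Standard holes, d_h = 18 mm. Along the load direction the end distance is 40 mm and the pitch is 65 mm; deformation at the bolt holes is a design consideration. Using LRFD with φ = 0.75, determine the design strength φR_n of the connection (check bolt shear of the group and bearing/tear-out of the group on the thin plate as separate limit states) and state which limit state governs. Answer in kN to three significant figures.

566 kN (bolt shear governs)

Bolt shear: A_b = π·16²/4 = 201.1 mm²; R_n = 469 × 201.1 × 8 × 1 / 1000 = 754.4 kN → 0.75 × 754.4 = 566 kN.
Bearing (1.2 l_c t F_u ≤ 2.4 d t F_u): upper limit = 2.4·16·8·470 / 1000 = 144.4 kN.
  Edge l_c = 40 − 18/2 = 31 → r_n = 139.9 kN; interior l_c = 65 − 18 = 47 → r_n = 144.4 kN.
  R_n,bearing = 2·139.9 + 6·144.4 = 1146 kN → 0.75 × 1146 = 860 kN.
Bolt shear governs: 566 kN.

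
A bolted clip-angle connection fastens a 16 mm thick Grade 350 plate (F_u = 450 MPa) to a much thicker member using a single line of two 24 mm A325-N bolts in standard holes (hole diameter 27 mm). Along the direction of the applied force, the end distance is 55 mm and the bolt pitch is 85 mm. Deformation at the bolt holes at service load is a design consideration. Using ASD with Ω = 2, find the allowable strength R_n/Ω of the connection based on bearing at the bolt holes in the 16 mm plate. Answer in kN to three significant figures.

387 kN

Per bolt r_n = 1.2 l_c t F_u ≤ 2.4 d t F_u; upper limit = 2.4 × 24 × 16 × 450 / 1000 = 414.7 kN.
Edge bolt: l_c = 55 − 27/2 = 41.5 mm → 1.2 × 41.5 × 16 × 450 / 1000 = 358.6 → r_n = 358.6 kN.
Interior bolts: l_c = 85 − 27 = 58 mm → 1.2 × 58 × 16 × 450 / 1000 = 501.1 → r_n = 414.7 kN.
R_n = 1 × 358.6 + 1 × 414.7 = 773.3 kN.
Allowable strength R_n/Ω = 773.3 / 2 = 387 kN.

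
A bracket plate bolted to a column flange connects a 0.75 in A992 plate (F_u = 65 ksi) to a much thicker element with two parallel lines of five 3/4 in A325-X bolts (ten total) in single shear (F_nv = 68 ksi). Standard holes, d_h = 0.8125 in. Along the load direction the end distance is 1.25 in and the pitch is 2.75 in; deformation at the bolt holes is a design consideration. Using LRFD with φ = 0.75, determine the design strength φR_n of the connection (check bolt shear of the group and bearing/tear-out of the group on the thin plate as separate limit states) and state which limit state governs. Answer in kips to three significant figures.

Bolt shear: A_b = π·0.75²/4 = 0.4418 in²; R_n = 68 × 0.4418 × 10 × 1 = 300.4 kips → 0.75 × 300.4 = 225 kips.
Bearing (1.2 l_c t F_u ≤ 2.4 d t F_u): upper limit = 2.4·0.75·0.75·65 = 87.75 kips.
  Edge l_c = 1.25 − 0.8125/2 = 0.8438 → r_n = 49.36 kips; interior l_c = 2.75 − 0.8125 = 1.938 → r_n = 87.75 kips.
  R_n,bearing = 2·49.36 + 8·87.75 = 800.7 kips → 0.75 × 800.7 = 601 kips.
Bolt shear governs: 225 kips.

225 kips (bolt shear governs)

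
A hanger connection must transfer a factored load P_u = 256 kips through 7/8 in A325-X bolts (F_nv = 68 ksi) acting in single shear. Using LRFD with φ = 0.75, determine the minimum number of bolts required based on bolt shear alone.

9 bolts

A_b = π·0.875²/4 = 0.6013 in².
Per-bolt design strength φR_n = 0.75 × 68 × 0.6013 × 1 = 30.67 kips.
n ≥ 256 / 30.67 = 8.348 → use 9 bolts.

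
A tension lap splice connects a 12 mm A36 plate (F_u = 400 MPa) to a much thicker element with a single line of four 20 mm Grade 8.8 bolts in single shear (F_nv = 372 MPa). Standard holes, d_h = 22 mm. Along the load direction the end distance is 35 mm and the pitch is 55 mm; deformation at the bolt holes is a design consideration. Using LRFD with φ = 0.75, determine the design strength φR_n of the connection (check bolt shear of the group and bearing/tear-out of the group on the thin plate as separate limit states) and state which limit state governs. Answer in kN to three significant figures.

Bolt shear: A_b = π·20²/4 = 314.2 mm²; R_n = 372 × 314.2 × 4 × 1 / 1000 = 467.5 kN → 0.75 × 467.5 = 351 kN.
Bearing (1.2 l_c t F_u ≤ 2.4 d t F_u): upper limit = 2.4·20·12·400 / 1000 = 230.4 kN.
  Edge l_c = 35 − 22/2 = 24 → r_n = 138.2 kN; interior l_c = 55 − 22 = 33 → r_n = 190.1 kN.
  R_n,bearing = 1·138.2 + 3·190.1 = 708.5 kN → 0.75 × 708.5 = 531 kN.
Bolt shear governs: 351 kN.

351 kN (bolt shear governs)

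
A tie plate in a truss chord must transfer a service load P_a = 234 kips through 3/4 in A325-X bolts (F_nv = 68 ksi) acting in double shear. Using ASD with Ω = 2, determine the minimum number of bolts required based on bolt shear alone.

A_b = π·0.75²/4 = 0.4418 in².
Per-bolt allowable strength R_n/Ω = 68 × 0.4418 × 2 / 2 = 30.04 kips.
n ≥ 234 / 30.04 = 7.789 → use 8 bolts.

8 bolts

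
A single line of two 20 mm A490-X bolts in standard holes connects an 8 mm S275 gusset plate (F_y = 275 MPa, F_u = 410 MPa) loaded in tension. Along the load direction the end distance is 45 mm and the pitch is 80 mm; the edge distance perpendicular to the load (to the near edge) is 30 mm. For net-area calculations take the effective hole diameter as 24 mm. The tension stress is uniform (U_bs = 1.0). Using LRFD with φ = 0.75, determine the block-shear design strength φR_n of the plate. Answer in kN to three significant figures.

168 kN

Shear plane L_v = 45 + 1·80 = 125 mm; A_gv = 125 × 8 = 1000 mm².
A_nv = (125 − 1.5·24) × 8 = 712 mm².
A_nt = (30 − 0.5·24) × 8 = 144 mm².
0.6 F_u A_nv = 175.2 kN; 0.6 F_y A_gv = 165 kN → shear yielding governs the shear term.
R_n = 165 + 1.0 × 410 × 144 / 1000 = 224 kN.
Design strength φR_n = 0.75 × 224 = 168 kN.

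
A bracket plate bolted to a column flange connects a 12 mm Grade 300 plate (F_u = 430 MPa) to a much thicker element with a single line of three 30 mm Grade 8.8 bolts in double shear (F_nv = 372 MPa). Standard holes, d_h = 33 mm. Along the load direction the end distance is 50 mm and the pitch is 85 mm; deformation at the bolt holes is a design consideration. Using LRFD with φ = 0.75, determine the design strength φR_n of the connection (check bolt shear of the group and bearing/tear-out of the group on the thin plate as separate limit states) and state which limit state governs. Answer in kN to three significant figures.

639 kN (bearing governs)

Bolt shear: A_b = π·30²/4 = 706.9 mm²; R_n = 372 × 706.9 × 3 × 2 / 1000 = 1578 kN → 0.75 × 1578 = 1180 kN.
Bearing (1.2 l_c t F_u ≤ 2.4 d t F_u): upper limit = 2.4·30·12·430 / 1000 = 371.5 kN.
  Edge l_c = 50 − 33/2 = 33.5 → r_n = 207.4 kN; interior l_c = 85 − 33 = 52 → r_n = 322 kN.
  R_n,bearing = 1·207.4 + 2·322 = 851.4 kN → 0.75 × 851.4 = 639 kN.
Bearing governs: 639 kN.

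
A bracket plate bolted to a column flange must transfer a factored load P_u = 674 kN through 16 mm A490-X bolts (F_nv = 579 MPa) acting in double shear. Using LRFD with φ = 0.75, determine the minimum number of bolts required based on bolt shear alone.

4 bolts

A_b = π·16²/4 = 201.1 mm².
Per-bolt design strength φR_n = 0.75 × 579 × 201.1 × 2 / 1000 = 174.6 kN.
n ≥ 674 / 174.6 = 3.86 → use 4 bolts.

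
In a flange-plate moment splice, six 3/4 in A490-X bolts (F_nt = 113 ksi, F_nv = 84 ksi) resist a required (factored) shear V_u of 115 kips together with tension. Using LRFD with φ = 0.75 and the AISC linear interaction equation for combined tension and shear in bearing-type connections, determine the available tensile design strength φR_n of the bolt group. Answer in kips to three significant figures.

A_b = π·0.75²/4 = 0.4418 in²; f_rv = 115 / (6 × 0.4418) = 43.38 ksi.
F'_nt = 1.3 F_nt − (F_nt / φF_nv) f_rv = 1.3·113 − (113/(0.75·84))·43.38 = 69.08 ksi, capped at F_nt → F'_nt = 69.08 ksi.
R_n = F'_nt · A_b · n = 69.08 × 0.4418 × 6 = 183.1 kips.
Design strength φR_n = 0.75 × 183.1 = 137 kips.

137 kips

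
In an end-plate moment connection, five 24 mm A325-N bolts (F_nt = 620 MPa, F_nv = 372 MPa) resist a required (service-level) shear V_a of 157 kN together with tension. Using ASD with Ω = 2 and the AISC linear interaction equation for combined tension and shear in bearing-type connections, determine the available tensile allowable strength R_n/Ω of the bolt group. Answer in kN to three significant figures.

A_b = π·24²/4 = 452.4 mm²; f_rv = 157 × 1000 / (5 × 452.4) = 69.41 MPa.
F'_nt = 1.3 F_nt − (Ω F_nt / F_nv) f_rv = 1.3·620 − (2·620/372)·69.41 = 574.6 MPa, capped at F_nt → F'_nt = 574.6 MPa.
R_n = F'_nt · A_b · n = 574.6 × 452.4 × 5 / 1000 = 1300 kN.
Allowable strength R_n/Ω = 1300 / 2 = 650 kN.

650 kN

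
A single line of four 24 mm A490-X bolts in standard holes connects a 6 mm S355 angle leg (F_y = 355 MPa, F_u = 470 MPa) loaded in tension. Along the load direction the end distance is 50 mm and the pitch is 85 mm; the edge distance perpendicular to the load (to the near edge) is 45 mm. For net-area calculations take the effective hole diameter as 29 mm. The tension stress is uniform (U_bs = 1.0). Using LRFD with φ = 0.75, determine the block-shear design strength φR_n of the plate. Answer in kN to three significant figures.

Shear plane L_v = 50 + 3·85 = 305 mm; A_gv = 305 × 6 = 1830 mm².
A_nv = (305 − 3.5·29) × 6 = 1221 mm².
A_nt = (45 − 0.5·29) × 6 = 183 mm².
0.6 F_u A_nv = 344.3 kN; 0.6 F_y A_gv = 389.8 kN → shear rupture governs the shear term.
R_n = 344.3 + 1.0 × 470 × 183 / 1000 = 430.3 kN.
Design strength φR_n = 0.75 × 430.3 = 323 kN.

323 kN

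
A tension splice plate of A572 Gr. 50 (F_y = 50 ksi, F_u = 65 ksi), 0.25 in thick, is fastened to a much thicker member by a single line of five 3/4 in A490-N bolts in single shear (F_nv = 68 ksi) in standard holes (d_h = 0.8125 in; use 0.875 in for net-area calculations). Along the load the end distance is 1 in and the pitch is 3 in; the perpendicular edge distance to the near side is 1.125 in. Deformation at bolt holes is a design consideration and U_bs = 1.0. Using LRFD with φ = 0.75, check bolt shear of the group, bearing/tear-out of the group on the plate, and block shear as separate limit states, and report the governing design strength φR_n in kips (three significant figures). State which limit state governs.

74.6 kips (block shear governs)

Bolt shear: A_b = π·0.75²/4 = 0.4418 in²; R_n = 68 × 0.4418 × 5 × 1 = 150.2 kips → 0.75 × 150.2 = 113 kips.
Bearing: edge l_c = 0.5938, r_n = 11.58 kips; interior l_c = 2.188, r_n = 29.25 kips; R_n = 11.58 + 4·29.25 = 128.6 kips → 96.4 kips.
Block shear: A_gv = 3.25, A_nv = 2.266, A_nt = 0.1719 in²; R_n = min(0.6F_uA_nv, 0.6F_yA_gv) + U_bs·F_u·A_nt = 99.53 kips → 74.6 kips.
Block shear governs: 74.6 kips.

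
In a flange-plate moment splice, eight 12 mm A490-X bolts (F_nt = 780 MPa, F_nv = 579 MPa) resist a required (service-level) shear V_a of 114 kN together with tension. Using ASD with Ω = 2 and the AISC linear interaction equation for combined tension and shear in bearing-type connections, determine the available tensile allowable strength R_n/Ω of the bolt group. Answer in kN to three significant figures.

A_b = π·12²/4 = 113.1 mm²; f_rv = 114 × 1000 / (8 × 113.1) = 126 MPa.
F'_nt = 1.3 F_nt − (Ω F_nt / F_nv) f_rv = 1.3·780 − (2·780/579)·126 = 674.5 MPa, capped at F_nt → F'_nt = 674.5 MPa.
R_n = F'_nt · A_b · n = 674.5 × 113.1 × 8 / 1000 = 610.3 kN.
Allowable strength R_n/Ω = 610.3 / 2 = 305 kN.

305 kN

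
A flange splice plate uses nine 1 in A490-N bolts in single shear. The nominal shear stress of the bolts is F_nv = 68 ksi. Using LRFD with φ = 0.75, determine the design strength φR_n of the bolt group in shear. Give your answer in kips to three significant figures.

360 kips

A_b = π × 1² / 4 = 0.7854 in².
R_n = F_nv · A_b · n · n_s = 68 × 0.7854 × 9 × 1 = 480.7 kips.
Design strength φR_n = 0.75 × 480.7 = 360 kips.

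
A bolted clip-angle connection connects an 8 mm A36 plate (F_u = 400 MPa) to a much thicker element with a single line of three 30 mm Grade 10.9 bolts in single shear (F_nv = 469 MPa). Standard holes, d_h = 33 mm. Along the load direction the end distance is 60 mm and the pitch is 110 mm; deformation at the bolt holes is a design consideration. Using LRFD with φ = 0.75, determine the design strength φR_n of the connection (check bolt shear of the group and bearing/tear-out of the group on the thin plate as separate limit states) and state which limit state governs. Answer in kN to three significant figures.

Bolt shear: A_b = π·30²/4 = 706.9 mm²; R_n = 469 × 706.9 × 3 × 1 / 1000 = 994.5 kN → 0.75 × 994.5 = 746 kN.
Bearing (1.2 l_c t F_u ≤ 2.4 d t F_u): upper limit = 2.4·30·8·400 / 1000 = 230.4 kN.
  Edge l_c = 60 − 33/2 = 43.5 → r_n = 167 kN; interior l_c = 110 − 33 = 77 → r_n = 230.4 kN.
  R_n,bearing = 1·167 + 2·230.4 = 627.8 kN → 0.75 × 627.8 = 471 kN.
Bearing governs: 471 kN.

471 kN (bearing governs)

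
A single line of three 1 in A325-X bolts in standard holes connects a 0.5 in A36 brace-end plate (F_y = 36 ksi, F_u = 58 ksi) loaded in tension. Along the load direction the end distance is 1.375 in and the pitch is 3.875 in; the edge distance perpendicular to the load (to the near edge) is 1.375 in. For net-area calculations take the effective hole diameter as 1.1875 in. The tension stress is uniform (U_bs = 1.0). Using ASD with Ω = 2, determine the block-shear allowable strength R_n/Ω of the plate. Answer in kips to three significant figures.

Shear plane L_v = 1.375 + 2·3.875 = 9.125 in; A_gv = 9.125 × 0.5 = 4.562 in².
A_nv = (9.125 − 2.5·1.1875) × 0.5 = 3.078 in².
A_nt = (1.375 − 0.5·1.1875) × 0.5 = 0.3906 in².
0.6 F_u A_nv = 107.1 kips; 0.6 F_y A_gv = 98.55 kips → shear yielding governs the shear term.
R_n = 98.55 + 1.0 × 58 × 0.3906 = 121.2 kips.
Allowable strength R_n/Ω = 121.2 / 2 = 60.6 kips.

60.6 kips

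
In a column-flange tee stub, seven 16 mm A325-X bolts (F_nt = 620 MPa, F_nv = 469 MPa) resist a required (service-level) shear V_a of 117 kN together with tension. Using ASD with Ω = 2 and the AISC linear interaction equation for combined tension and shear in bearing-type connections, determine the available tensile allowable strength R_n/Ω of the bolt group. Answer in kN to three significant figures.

A_b = π·16²/4 = 201.1 mm²; f_rv = 117 × 1000 / (7 × 201.1) = 83.13 MPa.
F'_nt = 1.3 F_nt − (Ω F_nt / F_nv) f_rv = 1.3·620 − (2·620/469)·83.13 = 586.2 MPa, capped at F_nt → F'_nt = 586.2 MPa.
R_n = F'_nt · A_b · n = 586.2 × 201.1 × 7 / 1000 = 825.1 kN.
Allowable strength R_n/Ω = 825.1 / 2 = 413 kN.

413 kN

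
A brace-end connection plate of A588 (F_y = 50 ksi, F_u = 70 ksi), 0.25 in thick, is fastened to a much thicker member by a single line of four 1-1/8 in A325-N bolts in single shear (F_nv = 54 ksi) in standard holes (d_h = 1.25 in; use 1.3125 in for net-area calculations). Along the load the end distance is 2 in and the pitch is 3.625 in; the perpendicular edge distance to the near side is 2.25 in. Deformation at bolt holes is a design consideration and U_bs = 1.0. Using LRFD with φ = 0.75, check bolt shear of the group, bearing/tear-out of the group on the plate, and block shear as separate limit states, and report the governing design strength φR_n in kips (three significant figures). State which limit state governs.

Bolt shear: A_b = π·1.125²/4 = 0.994 in²; R_n = 54 × 0.994 × 4 × 1 = 214.7 kips → 0.75 × 214.7 = 161 kips.
Bearing: edge l_c = 1.375, r_n = 28.88 kips; interior l_c = 2.375, r_n = 47.25 kips; R_n = 28.88 + 3·47.25 = 170.6 kips → 128 kips.
Block shear: A_gv = 3.219, A_nv = 2.07, A_nt = 0.3984 in²; R_n = min(0.6F_uA_nv, 0.6F_yA_gv) + U_bs·F_u·A_nt = 114.8 kips → 86.1 kips.
Block shear governs: 86.1 kips.

86.1 kips (block shear governs)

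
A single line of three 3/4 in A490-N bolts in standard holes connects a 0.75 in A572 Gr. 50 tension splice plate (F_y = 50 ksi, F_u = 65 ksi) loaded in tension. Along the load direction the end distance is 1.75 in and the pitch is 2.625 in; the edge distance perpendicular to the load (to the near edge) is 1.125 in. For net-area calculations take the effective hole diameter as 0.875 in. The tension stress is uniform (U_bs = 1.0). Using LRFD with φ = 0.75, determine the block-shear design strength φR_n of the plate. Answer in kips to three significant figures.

131 kips

Shear plane L_v = 1.75 + 2·2.625 = 7 in; A_gv = 7 × 0.75 = 5.25 in².
A_nv = (7 − 2.5·0.875) × 0.75 = 3.609 in².
A_nt = (1.125 − 0.5·0.875) × 0.75 = 0.5156 in².
0.6 F_u A_nv = 140.8 kips; 0.6 F_y A_gv = 157.5 kips → shear rupture governs the shear term.
R_n = 140.8 + 1.0 × 65 × 0.5156 = 174.3 kips.
Design strength φR_n = 0.75 × 174.3 = 131 kips.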